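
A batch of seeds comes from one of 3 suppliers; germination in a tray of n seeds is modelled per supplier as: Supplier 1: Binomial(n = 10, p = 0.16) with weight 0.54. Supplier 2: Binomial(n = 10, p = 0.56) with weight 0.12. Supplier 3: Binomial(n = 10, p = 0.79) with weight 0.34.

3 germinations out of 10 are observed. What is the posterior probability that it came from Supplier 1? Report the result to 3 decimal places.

0.903

P(component k | x) = π_k·f_k(x) / marginal(x), where marginal(x) = Σ_j π_j·f_j(x).
Evaluate each component's likelihood at the observed value:
  p_1 = C(10,3)·0.16^3·0.84^7 = 120·0.004096·0.29509 = 0.145043
  p_2 = C(10,3)·0.56^3·0.44^7 = 120·0.175616·0.00319278 = 0.0672844
  p_3 = C(10,3)·0.79^3·0.21^7 = 120·0.493039·1.80109e-05 = 0.00106561
Weight by the priors:
  π_1·p_1 = 0.54 × 0.145043 = 0.0783231
  π_2·p_2 = 0.12 × 0.0672844 = 0.00807412
  π_3·p_3 = 0.34 × 0.00106561 = 0.000362307
Evidence: 0.0783231 + 0.00807412 + 0.000362307 = 0.0867595
P(Supplier 1 | 3 germinations out of 10) ≈ 0.903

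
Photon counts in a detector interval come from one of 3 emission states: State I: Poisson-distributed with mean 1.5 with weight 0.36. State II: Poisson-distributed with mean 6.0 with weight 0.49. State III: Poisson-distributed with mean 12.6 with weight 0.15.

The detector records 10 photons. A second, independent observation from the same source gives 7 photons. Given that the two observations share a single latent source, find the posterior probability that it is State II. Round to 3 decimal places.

The responsibility of component k is P(Z=k) f_k(x) divided by Σ_j P(Z=j) f_j(x).
Since both observations come from the same component, the likelihood for component k is f_k(x₁)·f_k(x₂).
  L_I = [3.54575e-06] × [0.000756426] = 2.6821e-09
  L_II = [0.0413031] × [0.137677] = 0.00568649
  L_III = [0.0937199] × [0.0337328] = 0.00316144
Multiply by the mixture weights:
  P(Z=I)·L_I = 0.36 × 2.6821e-09 = 9.65555e-10
  P(Z=II)·L_II = 0.49 × 0.00568649 = 0.00278638
  P(Z=III)·L_III = 0.15 × 0.00316144 = 0.000474216
Normaliser: 9.65555e-10 + 0.00278638 + 0.000474216 = 0.00326059
So the posterior for State II is 0.00278638 / 0.00326059 ≈ 0.855.

0.855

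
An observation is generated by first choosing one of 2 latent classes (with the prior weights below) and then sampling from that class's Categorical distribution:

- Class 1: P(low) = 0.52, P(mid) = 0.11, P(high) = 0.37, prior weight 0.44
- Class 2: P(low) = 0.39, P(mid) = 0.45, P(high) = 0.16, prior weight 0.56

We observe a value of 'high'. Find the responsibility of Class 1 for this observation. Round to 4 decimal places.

Apply Bayes' rule: the posterior for each component is proportional to its prior times its likelihood at x.
Categorical probabilities:
  f_1 = 0.37
  f_2 = 0.16
Unnormalised posteriors:
  w_1·f_1 = 0.44 × 0.37 = 0.1628
  w_2·f_2 = 0.56 × 0.16 = 0.0896
Marginal: 0.1628 + 0.0896 = 0.2524
So the posterior for Class 1 is 0.1628 / 0.2524 ≈ 0.6450.

0.6450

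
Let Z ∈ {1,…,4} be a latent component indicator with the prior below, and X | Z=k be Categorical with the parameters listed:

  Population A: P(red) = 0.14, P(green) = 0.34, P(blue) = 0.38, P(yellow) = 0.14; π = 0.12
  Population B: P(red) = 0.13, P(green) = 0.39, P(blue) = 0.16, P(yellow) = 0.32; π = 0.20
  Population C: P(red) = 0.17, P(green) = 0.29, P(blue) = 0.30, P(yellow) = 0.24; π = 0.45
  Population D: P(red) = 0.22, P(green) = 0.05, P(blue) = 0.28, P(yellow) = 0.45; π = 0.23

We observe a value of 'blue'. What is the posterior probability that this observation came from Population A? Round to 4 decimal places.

By Bayes' theorem, P(k | x) = P(Z=k) f_k(x) / Σ_j P(Z=j) f_j(x).
Component likelihoods at x = 'blue':
  f_A = P(blue | comp) = 0.38
  f_B = P(blue | comp) = 0.16
  f_C = P(blue | comp) = 0.30
  f_D = P(blue | comp) = 0.28
Prior × likelihood for each component:
  P(Z=A)·f_A = 0.12 × 0.38 = 0.0456
  P(Z=B)·f_B = 0.20 × 0.16 = 0.032
  P(Z=C)·f_C = 0.45 × 0.3 = 0.135
  P(Z=D)·f_D = 0.23 × 0.28 = 0.0644
Normaliser: 0.0456 + 0.032 + 0.135 + 0.0644 = 0.277
Responsibility of Population A: 0.0456 / 0.277 ≈ 0.1646

0.1646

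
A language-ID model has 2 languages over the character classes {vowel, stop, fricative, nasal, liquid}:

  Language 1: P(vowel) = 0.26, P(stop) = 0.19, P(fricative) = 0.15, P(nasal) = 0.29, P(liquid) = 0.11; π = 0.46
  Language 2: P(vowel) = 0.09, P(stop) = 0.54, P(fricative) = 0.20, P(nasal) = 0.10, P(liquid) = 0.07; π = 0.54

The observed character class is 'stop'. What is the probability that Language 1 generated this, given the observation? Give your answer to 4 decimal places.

0.2306

By Bayes' theorem, P(k | x) = π_k f_k(x) / Σ_j π_j f_j(x).
Evaluate each component's likelihood at the observed value:
  L_1 = 0.19
  L_2 = 0.54
Unnormalised posteriors:
  π_1·L_1 = 0.46 × 0.19 = 0.0874
  π_2·L_2 = 0.54 × 0.54 = 0.2916
Evidence: 0.0874 + 0.2916 = 0.379
So the posterior for Language 1 is 0.0874 / 0.379 ≈ 0.2306.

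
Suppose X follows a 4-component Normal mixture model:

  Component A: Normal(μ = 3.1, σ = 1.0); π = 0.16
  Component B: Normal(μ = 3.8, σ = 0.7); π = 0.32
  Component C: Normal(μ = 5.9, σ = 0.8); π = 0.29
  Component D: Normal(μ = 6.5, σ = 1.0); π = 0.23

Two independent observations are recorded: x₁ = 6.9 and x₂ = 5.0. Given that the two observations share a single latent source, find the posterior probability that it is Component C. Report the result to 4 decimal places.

0.6151

By Bayes' theorem, P(k | x) = π_k f_k(x) / Σ_j π_j f_j(x).
Since both observations come from the same component, the likelihood for component k is f_k(x₁)·f_k(x₂).
  f_A = [0.000291947] × [0.0656158] = 1.91563e-05
  f_B = [3.14099e-05] × [0.131119] = 4.11843e-06
  f_C = [0.228311] × [0.264846] = 0.0604673
  f_D = [0.36827] × [0.129518] = 0.0476975
Weight by the priors:
  π_A·f_A = 0.16 × 1.91563e-05 = 3.06501e-06
  π_B·f_B = 0.32 × 4.11843e-06 = 1.3179e-06
  π_C·f_C = 0.29 × 0.0604673 = 0.0175355
  π_D·f_D = 0.23 × 0.0476975 = 0.0109704
Sum: 3.06501e-06 + 1.3179e-06 + 0.0175355 + 0.0109704 = 0.0285103
So the posterior for Component C is 0.0175355 / 0.0285103 ≈ 0.6151.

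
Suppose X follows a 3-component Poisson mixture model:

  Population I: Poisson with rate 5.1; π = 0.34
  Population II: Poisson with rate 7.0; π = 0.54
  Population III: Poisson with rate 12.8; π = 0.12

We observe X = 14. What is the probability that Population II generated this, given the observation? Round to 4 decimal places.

0.2385

Posterior ∝ prior × likelihood, so P(k | x) ∝ π_k f_k(x); normalise over all components.
Component likelihoods at x = 14:
  p_I = e^(−5.1)·5.1^14/14! = 0.000563212
  p_II = e^(−7.0)·7.0^14/14! = 0.00709419
  p_III = e^(−12.8)·12.8^14/14! = 0.10036
Multiply by the mixture weights:
  π_I·p_I = 0.34 × 0.000563212 = 0.000191492
  π_II·p_II = 0.54 × 0.00709419 = 0.00383086
  π_III·p_III = 0.12 × 0.10036 = 0.0120432
Marginal: 0.000191492 + 0.00383086 + 0.0120432 = 0.0160656
So the posterior for Population II is 0.00383086 / 0.0160656 ≈ 0.2385.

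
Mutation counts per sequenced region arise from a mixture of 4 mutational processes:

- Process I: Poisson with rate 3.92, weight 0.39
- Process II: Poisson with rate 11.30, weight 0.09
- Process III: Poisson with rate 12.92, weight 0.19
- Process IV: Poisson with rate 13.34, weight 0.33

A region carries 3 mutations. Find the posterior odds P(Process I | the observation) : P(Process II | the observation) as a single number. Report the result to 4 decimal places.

Only the two components matter; the odds are (P(Z=i) f_i(x)) / (P(Z=j) f_j(x)).
Component likelihoods at x = 3 mutations:
  L_I = e^(−3.92)·3.92^3/3! = 0.199192
  L_II = e^(−11.30)·11.30^3/3! = 0.00297548
  L_III = e^(−12.92)·12.92^3/3! = 0.00088014
  L_IV = e^(−13.34)·13.34^3/3! = 0.000636543
0.077685 / 0.000267793 ≈ 290.0937

290.0937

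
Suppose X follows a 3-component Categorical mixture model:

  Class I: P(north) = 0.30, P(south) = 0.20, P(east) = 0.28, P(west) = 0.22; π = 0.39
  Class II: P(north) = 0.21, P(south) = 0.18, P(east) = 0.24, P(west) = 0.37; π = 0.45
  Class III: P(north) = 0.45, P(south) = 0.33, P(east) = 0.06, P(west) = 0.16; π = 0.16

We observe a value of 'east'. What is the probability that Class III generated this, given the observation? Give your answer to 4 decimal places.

0.0423

Apply Bayes' rule: the posterior for each component is proportional to its prior times its likelihood at x.
Component likelihoods at x = 'east':
  f_I = P(east | comp) = 0.28
  f_II = P(east | comp) = 0.24
  f_III = P(east | comp) = 0.06
Multiply by the mixture weights:
  π_I·f_I = 0.39 × 0.28 = 0.1092
  π_II·f_II = 0.45 × 0.24 = 0.108
  π_III·f_III = 0.16 × 0.06 = 0.0096
Denominator: 0.1092 + 0.108 + 0.0096 = 0.2268
Responsibility of Class III: 0.0096 / 0.2268 ≈ 0.0423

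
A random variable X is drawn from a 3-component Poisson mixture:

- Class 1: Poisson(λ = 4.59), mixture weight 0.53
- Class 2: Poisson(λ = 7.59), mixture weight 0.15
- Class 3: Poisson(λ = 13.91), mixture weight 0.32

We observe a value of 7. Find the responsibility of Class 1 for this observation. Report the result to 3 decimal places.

P(component k | x) = P(Z=k)·f_k(x) / marginal(x), where marginal(x) = Σ_j P(Z=j)·f_j(x).
Poisson probabilities:
  L_1 = 0.0864662
  L_2 = 0.145535
  L_3 = 0.0181896
Prior × likelihood for each component:
  P(Z=1)·L_1 = 0.53 × 0.0864662 = 0.0458271
  P(Z=2)·L_2 = 0.15 × 0.145535 = 0.0218302
  P(Z=3)·L_3 = 0.32 × 0.0181896 = 0.00582067
Evidence: 0.0458271 + 0.0218302 + 0.00582067 = 0.073478
Responsibility of Class 1: 0.0458271 / 0.073478 ≈ 0.624

0.624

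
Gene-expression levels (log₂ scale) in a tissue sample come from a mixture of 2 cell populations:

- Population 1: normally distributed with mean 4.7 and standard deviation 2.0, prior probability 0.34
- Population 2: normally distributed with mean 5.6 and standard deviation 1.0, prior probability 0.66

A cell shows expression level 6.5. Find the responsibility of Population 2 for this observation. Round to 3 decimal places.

P(component k | x) = w_k·f_k(x) / marginal(x), where marginal(x) = Σ_j w_j·f_j(x).
Evaluate each component's likelihood at the observed value:
  f_1 = 0.133043
  f_2 = 0.266085
Prior × likelihood for each component:
  w_1·f_1 = 0.34 × 0.133043 = 0.0452345
  w_2·f_2 = 0.66 × 0.266085 = 0.175616
Denominator: 0.0452345 + 0.175616 = 0.220851
P(Population 2 | 6.5) = 0.175616 / 0.220851 ≈ 0.795

0.795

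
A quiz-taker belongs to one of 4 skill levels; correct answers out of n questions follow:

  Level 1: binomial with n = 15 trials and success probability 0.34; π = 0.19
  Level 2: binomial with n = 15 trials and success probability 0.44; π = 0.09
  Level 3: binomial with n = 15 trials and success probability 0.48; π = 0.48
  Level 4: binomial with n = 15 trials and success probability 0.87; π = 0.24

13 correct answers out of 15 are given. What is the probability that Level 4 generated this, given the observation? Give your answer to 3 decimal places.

The responsibility of component k is P(Z=k) f_k(x) divided by Σ_j P(Z=j) f_j(x).
Evaluate each component's likelihood at the observed value:
  f_1 = C(15,13)·0.34^13·0.66^2 = 105·8.11383e-07·0.4356 = 3.7111e-05
  f_2 = C(15,13)·0.44^13·0.56^2 = 105·2.31678e-05·0.3136 = 0.000762869
  f_3 = C(15,13)·0.48^13·0.52^2 = 105·7.18019e-05·0.2704 = 0.0020386
  f_4 = C(15,13)·0.87^13·0.13^2 = 105·0.163588·0.0169 = 0.290286
Multiply by the mixture weights:
  P(Z=1)·f_1 = 0.19 × 3.7111e-05 = 7.0511e-06
  P(Z=2)·f_2 = 0.09 × 0.000762869 = 6.86582e-05
  P(Z=3)·f_3 = 0.48 × 0.0020386 = 0.000978528
  P(Z=4)·f_4 = 0.24 × 0.290286 = 0.0696687
Evidence: 7.0511e-06 + 6.86582e-05 + 0.000978528 + 0.0696687 = 0.0707229
Responsibility of Level 4: 0.0696687 / 0.0707229 ≈ 0.985

0.985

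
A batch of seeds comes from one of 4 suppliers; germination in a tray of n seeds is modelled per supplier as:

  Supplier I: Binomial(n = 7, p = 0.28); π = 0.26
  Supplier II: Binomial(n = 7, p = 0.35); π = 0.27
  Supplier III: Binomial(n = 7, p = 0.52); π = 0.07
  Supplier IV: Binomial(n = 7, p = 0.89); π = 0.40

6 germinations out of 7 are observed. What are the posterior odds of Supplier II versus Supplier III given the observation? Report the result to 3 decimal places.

Only the two components matter; the odds are (P(Z=i) f_i(x)) / (P(Z=j) f_j(x)).
Component likelihoods at x = 6 germinations out of 7:
  L_I = C(7,6)·0.28^6·0.72^1 = 7·0.00048189·0.72 = 0.00242873
  L_II = C(7,6)·0.35^6·0.65^1 = 7·0.00183827·0.65 = 0.00836411
  L_III = C(7,6)·0.52^6·0.48^1 = 7·0.0197706·0.48 = 0.0664292
  L_IV = C(7,6)·0.89^6·0.11^1 = 7·0.496981·0.11 = 0.382676
Odds = (0.27/0.07) × (0.00836411/0.0664292) = 3.85714 × 0.12591 ≈ 0.486

0.486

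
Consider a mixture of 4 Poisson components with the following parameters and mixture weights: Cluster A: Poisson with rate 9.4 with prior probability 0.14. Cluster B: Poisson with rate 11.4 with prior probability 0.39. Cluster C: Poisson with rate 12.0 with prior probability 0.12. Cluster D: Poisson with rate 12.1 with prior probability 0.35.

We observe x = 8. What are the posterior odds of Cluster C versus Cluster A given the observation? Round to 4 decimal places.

Since P(k|x) ∝ π_k f_k(x), the posterior odds are π_i f_i(x) / (π_j f_j(x)).
Poisson probabilities:
  p_A = 0.125065
  p_B = 0.0792066
  p_C = 0.0655233
  p_D = 0.0633577
Odds = (0.12/0.14) × (0.0655233/0.125065) = 0.857143 × 0.523916 ≈ 0.4491

0.4491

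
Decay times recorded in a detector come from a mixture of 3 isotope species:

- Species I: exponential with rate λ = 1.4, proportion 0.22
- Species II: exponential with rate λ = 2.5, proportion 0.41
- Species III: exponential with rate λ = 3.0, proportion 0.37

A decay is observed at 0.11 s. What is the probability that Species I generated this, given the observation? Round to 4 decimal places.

0.1435

By Bayes' theorem, P(k | x) = P(Z=k) f_k(x) / Σ_j P(Z=j) f_j(x).
Component likelihoods at x = 0.11 s:
  L_I = 1.4·e^(−1.4·0.11) = 1.4·e^(−0.1540) = 1.20018
  L_II = 2.5·e^(−2.5·0.11) = 2.5·e^(−0.2750) = 1.89893
  L_III = 3.0·e^(−3.0·0.11) = 3.0·e^(−0.3300) = 2.15677
Unnormalised posteriors:
  P(Z=I)·L_I = 0.22 × 1.20018 = 0.26404
  P(Z=II)·L_II = 0.41 × 1.89893 = 0.778561
  P(Z=III)·L_III = 0.37 × 2.15677 = 0.798005
Evidence: 0.26404 + 0.778561 + 0.798005 = 1.84061
So the posterior for Species I is 0.26404 / 1.84061 ≈ 0.1435.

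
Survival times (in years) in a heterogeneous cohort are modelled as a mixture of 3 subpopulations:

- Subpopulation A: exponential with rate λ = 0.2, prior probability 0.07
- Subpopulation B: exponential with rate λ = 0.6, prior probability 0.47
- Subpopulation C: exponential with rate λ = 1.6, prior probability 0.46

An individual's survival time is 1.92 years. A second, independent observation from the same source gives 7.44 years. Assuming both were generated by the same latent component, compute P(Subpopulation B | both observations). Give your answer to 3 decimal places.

Apply Bayes' rule: the posterior for each component is proportional to its prior times its likelihood at x.
Since both observations come from the same component, the likelihood for component k is f_k(x₁)·f_k(x₂).
  f_A = [0.2·e^(−0.2·1.92) = 0.2·e^(−0.3840) = 0.136226] × [0.0451648] = 0.00615263
  f_B = [0.6·e^(−0.6·1.92) = 0.6·e^(−1.1520) = 0.189602] × [0.00690972] = 0.0013101
  f_C = [1.6·e^(−1.6·1.92) = 1.6·e^(−3.0720) = 0.0741254] × [1.08213e-05] = 8.02132e-07
Multiply by the mixture weights:
  π_A·f_A = 0.07 × 0.00615263 = 0.000430684
  π_B·f_B = 0.47 × 0.0013101 = 0.000615747
  π_C·f_C = 0.46 × 8.02132e-07 = 3.68981e-07
Marginal: 0.000430684 + 0.000615747 + 3.68981e-07 = 0.0010468
P(Subpopulation B | x₁,x₂) ≈ 0.588

0.588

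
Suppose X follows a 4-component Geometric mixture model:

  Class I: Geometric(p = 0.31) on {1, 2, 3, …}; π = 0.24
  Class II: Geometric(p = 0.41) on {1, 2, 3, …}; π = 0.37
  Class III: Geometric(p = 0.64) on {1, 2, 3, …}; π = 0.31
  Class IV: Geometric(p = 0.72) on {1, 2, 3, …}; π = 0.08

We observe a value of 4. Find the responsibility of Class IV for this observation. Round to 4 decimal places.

The responsibility of component k is P(Z=k) f_k(x) divided by Σ_j P(Z=j) f_j(x).
Component likelihoods at x = 4:
  p_I = 0.101838
  p_II = 0.0842054
  p_III = 0.0298598
  p_IV = 0.0158054
Unnormalised posteriors:
  P(Z=I)·p_I = 0.24 × 0.101838 = 0.0244411
  P(Z=II)·p_II = 0.37 × 0.0842054 = 0.031156
  P(Z=III)·p_III = 0.31 × 0.0298598 = 0.00925655
  P(Z=IV)·p_IV = 0.08 × 0.0158054 = 0.00126444
Marginal: 0.0244411 + 0.031156 + 0.00925655 + 0.00126444 = 0.066118
P(Class IV | the observation) ≈ 0.0191

0.0191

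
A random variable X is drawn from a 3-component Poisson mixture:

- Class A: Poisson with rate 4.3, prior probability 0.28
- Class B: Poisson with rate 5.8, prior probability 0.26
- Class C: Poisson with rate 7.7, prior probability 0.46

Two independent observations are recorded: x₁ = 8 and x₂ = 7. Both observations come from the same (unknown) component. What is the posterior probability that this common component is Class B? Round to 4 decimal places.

0.2488

The responsibility of component k is P(Z=k) f_k(x) divided by Σ_j P(Z=j) f_j(x).
Since both observations come from the same component, the likelihood for component k is f_k(x₁)·f_k(x₂).
  L_A = [0.0393333] × [0.0731783] = 0.00287835
  L_B = [0.0961602] × [0.132635] = 0.0127542
  L_C = [0.138783] × [0.144191] = 0.0200113
Unnormalised posteriors:
  P(Z=A)·L_A = 0.28 × 0.00287835 = 0.000805937
  P(Z=B)·L_B = 0.26 × 0.0127542 = 0.00331609
  P(Z=C)·L_C = 0.46 × 0.0200113 = 0.00920519
Evidence: 0.000805937 + 0.00331609 + 0.00920519 = 0.0133272
So the posterior for Class B is 0.00331609 / 0.0133272 ≈ 0.2488.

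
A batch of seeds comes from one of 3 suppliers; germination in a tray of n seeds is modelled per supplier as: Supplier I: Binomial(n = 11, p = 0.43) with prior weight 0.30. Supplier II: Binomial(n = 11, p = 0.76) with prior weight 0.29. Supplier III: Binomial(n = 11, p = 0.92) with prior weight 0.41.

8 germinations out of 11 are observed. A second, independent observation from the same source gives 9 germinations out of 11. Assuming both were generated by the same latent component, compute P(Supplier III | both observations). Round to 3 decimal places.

0.130

Apply Bayes' rule: the posterior for each component is proportional to its prior times its likelihood at x.
Since both observations come from the same component, the likelihood for component k is f_k(x₁)·f_k(x₂).
  f_I = [C(11,8)·0.43^8·0.57^3 = 165·0.00116882·0.185193 = 0.0357155] × [0.00898108] = 0.000320763
  f_II = [C(11,8)·0.76^8·0.24^3 = 165·0.111303·0.013824 = 0.253879] × [0.267983] = 0.0680352
  f_III = [C(11,8)·0.92^8·0.08^3 = 165·0.513219·0.000512 = 0.0433567] × [0.166201] = 0.00720592
Prior × likelihood for each component:
  π_I·f_I = 0.30 × 0.000320763 = 9.6229e-05
  π_II·f_II = 0.29 × 0.0680352 = 0.0197302
  π_III·f_III = 0.41 × 0.00720592 = 0.00295443
Denominator: 9.6229e-05 + 0.0197302 + 0.00295443 = 0.0227809
Responsibility of Supplier III: 0.00295443 / 0.0227809 ≈ 0.130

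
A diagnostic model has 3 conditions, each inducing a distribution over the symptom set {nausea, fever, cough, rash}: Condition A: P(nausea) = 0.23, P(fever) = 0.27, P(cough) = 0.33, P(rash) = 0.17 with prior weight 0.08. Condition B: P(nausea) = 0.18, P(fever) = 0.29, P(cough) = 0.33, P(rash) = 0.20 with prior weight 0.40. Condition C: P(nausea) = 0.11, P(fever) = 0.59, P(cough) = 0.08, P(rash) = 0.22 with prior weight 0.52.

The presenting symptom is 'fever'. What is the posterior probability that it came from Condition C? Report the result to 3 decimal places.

Posterior ∝ prior × likelihood, so P(k | x) ∝ w_k f_k(x); normalise over all components.
Evaluate each component's likelihood at the observed value:
  f_A = 0.27
  f_B = 0.29
  f_C = 0.59
Prior × likelihood for each component:
  w_A·f_A = 0.08 × 0.27 = 0.0216
  w_B·f_B = 0.40 × 0.29 = 0.116
  w_C·f_C = 0.52 × 0.59 = 0.3068
Marginal: 0.0216 + 0.116 + 0.3068 = 0.4444
P(Condition C | 'fever') ≈ 0.690

0.690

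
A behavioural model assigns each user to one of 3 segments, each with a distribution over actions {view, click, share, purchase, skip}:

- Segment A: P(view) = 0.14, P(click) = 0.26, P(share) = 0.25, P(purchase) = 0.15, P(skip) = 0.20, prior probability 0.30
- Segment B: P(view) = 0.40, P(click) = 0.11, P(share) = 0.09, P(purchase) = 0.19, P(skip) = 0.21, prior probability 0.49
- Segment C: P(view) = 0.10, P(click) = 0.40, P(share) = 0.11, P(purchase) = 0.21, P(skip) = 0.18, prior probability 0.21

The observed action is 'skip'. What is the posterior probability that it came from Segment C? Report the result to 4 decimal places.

By Bayes' theorem, P(k | x) = w_k f_k(x) / Σ_j w_j f_j(x).
Evaluate each component's likelihood at the observed value:
  p_A = P(skip | comp) = 0.20
  p_B = P(skip | comp) = 0.21
  p_C = P(skip | comp) = 0.18
Prior × likelihood for each component:
  w_A·p_A = 0.30 × 0.2 = 0.06
  w_B·p_B = 0.49 × 0.21 = 0.1029
  w_C·p_C = 0.21 × 0.18 = 0.0378
Evidence: 0.06 + 0.1029 + 0.0378 = 0.2007
Responsibility of Segment C: 0.0378 / 0.2007 ≈ 0.1883

0.1883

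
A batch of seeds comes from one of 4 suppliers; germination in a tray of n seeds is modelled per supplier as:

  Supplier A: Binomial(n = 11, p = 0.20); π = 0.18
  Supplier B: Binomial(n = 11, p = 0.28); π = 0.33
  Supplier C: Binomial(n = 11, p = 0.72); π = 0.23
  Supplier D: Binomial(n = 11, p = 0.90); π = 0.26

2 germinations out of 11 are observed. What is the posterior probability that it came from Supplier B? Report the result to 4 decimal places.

0.5816

By Bayes' theorem, P(k | x) = w_k f_k(x) / Σ_j w_j f_j(x).
Binomial probabilities:
  p_A = C(11,2)·0.20^2·0.80^9 = 55·0.04·0.134218 = 0.295279
  p_B = C(11,2)·0.28^2·0.72^9 = 55·0.0784·0.0519987 = 0.224218
  p_C = C(11,2)·0.72^2·0.28^9 = 55·0.5184·1.05785e-05 = 0.000301613
  p_D = C(11,2)·0.90^2·0.10^9 = 55·0.81·1e-09 = 4.455e-08
Unnormalised posteriors:
  w_A·p_A = 0.18 × 0.295279 = 0.0531502
  w_B·p_B = 0.33 × 0.224218 = 0.0739921
  w_C·p_C = 0.23 × 0.000301613 = 6.9371e-05
  w_D·p_D = 0.26 × 4.455e-08 = 1.1583e-08
Sum: 0.0531502 + 0.0739921 + 6.9371e-05 + 1.1583e-08 = 0.127212
Responsibility of Supplier B: 0.0739921 / 0.127212 ≈ 0.5816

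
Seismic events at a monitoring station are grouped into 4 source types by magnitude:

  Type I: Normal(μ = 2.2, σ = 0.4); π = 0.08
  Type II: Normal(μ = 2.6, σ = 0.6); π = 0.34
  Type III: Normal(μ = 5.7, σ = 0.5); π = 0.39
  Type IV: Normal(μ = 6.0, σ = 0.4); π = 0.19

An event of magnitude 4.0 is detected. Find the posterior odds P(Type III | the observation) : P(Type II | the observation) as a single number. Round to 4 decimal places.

0.0647

Only the two components matter; the odds are (π_i f_i(x)) / (π_j f_j(x)).
Component likelihoods at x = 4.0:
  p_I = 3.99594e-05
  p_II = 0.0437031
  p_III = 0.00246444
  p_IV = 3.7168e-06
Odds = (0.39/0.34) × (0.00246444/0.0437031) = 1.14706 × 0.0563904 ≈ 0.0647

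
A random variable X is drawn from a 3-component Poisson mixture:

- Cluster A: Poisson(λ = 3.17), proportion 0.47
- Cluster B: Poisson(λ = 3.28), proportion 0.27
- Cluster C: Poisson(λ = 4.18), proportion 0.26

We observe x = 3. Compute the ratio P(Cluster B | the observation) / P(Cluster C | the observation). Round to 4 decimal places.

1.2341

The posterior odds equal the prior odds times the likelihood ratio: (π_i/π_j)·(f_i(x)/f_j(x)).
Evaluate each component's likelihood at the observed value:
  f_A = 0.223004
  f_B = 0.221302
  f_C = 0.18622
Odds = (0.27/0.26) × (0.221302/0.18622) = 1.03846 × 1.18839 ≈ 1.2341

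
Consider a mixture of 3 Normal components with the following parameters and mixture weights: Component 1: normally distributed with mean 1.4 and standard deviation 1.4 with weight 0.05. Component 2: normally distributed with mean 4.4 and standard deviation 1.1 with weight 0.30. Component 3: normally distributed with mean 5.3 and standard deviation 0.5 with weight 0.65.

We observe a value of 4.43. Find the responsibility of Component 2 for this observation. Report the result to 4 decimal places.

0.4850

Posterior ∝ prior × likelihood, so P(k | x) ∝ w_k f_k(x); normalise over all components.
Component likelihoods at x = 4.43:
  p_1 = 0.0273927
  p_2 = 0.36254
  p_3 = 0.175592
Weight by the priors:
  w_1·p_1 = 0.05 × 0.0273927 = 0.00136964
  w_2·p_2 = 0.30 × 0.36254 = 0.108762
  w_3·p_3 = 0.65 × 0.175592 = 0.114135
Evidence: 0.00136964 + 0.108762 + 0.114135 = 0.224267
P(Component 2 | 4.43) = 0.108762 / 0.224267 ≈ 0.4850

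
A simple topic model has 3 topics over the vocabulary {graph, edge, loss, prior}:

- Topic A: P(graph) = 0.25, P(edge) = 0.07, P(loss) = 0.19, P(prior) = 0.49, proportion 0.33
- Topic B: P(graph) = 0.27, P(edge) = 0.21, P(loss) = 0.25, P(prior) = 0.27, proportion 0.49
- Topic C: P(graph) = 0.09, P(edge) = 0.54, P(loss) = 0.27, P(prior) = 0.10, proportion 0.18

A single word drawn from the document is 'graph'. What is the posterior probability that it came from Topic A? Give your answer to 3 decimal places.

0.357

Posterior ∝ prior × likelihood, so P(k | x) ∝ π_k f_k(x); normalise over all components.
Categorical probabilities:
  f_A = P(graph | comp) = 0.25
  f_B = P(graph | comp) = 0.27
  f_C = P(graph | comp) = 0.09
Unnormalised posteriors:
  π_A·f_A = 0.33 × 0.25 = 0.0825
  π_B·f_B = 0.49 × 0.27 = 0.1323
  π_C·f_C = 0.18 × 0.09 = 0.0162
Evidence: 0.0825 + 0.1323 + 0.0162 = 0.231
P(Topic A | 'graph') = 0.0825 / 0.231 ≈ 0.357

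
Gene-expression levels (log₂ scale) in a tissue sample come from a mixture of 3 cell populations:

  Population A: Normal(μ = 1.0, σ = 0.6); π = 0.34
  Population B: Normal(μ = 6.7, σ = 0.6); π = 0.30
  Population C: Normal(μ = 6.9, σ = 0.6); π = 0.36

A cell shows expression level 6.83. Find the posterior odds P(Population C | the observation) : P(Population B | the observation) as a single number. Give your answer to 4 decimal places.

1.2202

Since P(k|x) ∝ w_k f_k(x), the posterior odds are w_i f_i(x) / (w_j f_j(x)).
Normal densities:
  L_A = (1/(0.6·√(2π)))·exp(−(6.83−1.0)²/(2·0.6²)) = 0.664904·exp(-47.20681) = 2.09461e-21
  L_B = (1/(0.6·√(2π)))·exp(−(6.83−6.7)²/(2·0.6²)) = 0.664904·exp(-0.02347) = 0.649479
  L_C = (1/(0.6·√(2π)))·exp(−(6.83−6.9)²/(2·0.6²)) = 0.664904·exp(-0.00681) = 0.660394
Posterior odds = (w_C·L_C) / (w_B·L_B) = (0.36·0.660394) / (0.30·0.649479) = 0.237742 / 0.194844 ≈ 1.2202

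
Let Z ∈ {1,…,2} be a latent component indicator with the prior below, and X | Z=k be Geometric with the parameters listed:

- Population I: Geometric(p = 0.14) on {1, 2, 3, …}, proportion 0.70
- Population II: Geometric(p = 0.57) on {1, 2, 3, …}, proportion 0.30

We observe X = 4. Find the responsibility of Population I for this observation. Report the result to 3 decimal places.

0.821

By Bayes' theorem, P(k | x) = π_k f_k(x) / Σ_j π_j f_j(x).
Geometric probabilities:
  f_I = 0.0890478
  f_II = 0.045319
Unnormalised posteriors:
  π_I·f_I = 0.70 × 0.0890478 = 0.0623335
  π_II·f_II = 0.30 × 0.045319 = 0.0135957
Sum: 0.0623335 + 0.0135957 = 0.0759292
P(Population I | the observation) ≈ 0.821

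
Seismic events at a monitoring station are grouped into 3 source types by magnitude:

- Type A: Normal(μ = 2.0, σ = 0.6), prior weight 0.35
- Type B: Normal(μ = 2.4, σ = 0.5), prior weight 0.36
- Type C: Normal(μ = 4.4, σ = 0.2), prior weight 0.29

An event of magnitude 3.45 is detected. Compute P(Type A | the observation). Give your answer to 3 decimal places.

0.284

The responsibility of component k is π_k f_k(x) divided by Σ_j π_j f_j(x).
Normal densities:
  L_A = 0.0358557
  L_B = 0.0879672
  L_C = 2.51475e-05
Multiply by the mixture weights:
  π_A·L_A = 0.35 × 0.0358557 = 0.0125495
  π_B·L_B = 0.36 × 0.0879672 = 0.0316682
  π_C·L_C = 0.29 × 2.51475e-05 = 7.29279e-06
Evidence: 0.0125495 + 0.0316682 + 7.29279e-06 = 0.044225
P(Type A | data) ≈ 0.284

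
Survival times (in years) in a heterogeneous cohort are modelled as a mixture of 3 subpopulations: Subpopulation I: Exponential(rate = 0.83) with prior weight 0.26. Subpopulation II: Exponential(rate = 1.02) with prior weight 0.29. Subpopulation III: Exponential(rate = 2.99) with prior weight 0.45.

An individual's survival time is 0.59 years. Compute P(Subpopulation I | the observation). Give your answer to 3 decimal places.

Posterior ∝ prior × likelihood, so P(k | x) ∝ π_k f_k(x); normalise over all components.
Evaluate each component's likelihood at the observed value:
  L_I = 0.508632
  L_II = 0.558781
  L_III = 0.512309
Weight by the priors:
  π_I·L_I = 0.26 × 0.508632 = 0.132244
  π_II·L_II = 0.29 × 0.558781 = 0.162047
  π_III·L_III = 0.45 × 0.512309 = 0.230539
Sum: 0.132244 + 0.162047 + 0.230539 = 0.52483
Responsibility of Subpopulation I: 0.132244 / 0.52483 ≈ 0.252

0.252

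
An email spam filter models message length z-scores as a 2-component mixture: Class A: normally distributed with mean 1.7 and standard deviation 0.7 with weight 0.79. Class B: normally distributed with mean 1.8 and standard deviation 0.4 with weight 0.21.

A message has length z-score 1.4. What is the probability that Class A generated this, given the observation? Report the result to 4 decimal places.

0.7638

P(component k | x) = w_k·f_k(x) / marginal(x), where marginal(x) = Σ_j w_j·f_j(x).
Normal densities:
  L_A = (1/(0.7·√(2π)))·exp(−(1.4−1.7)²/(2·0.7²)) = 0.569918·exp(-0.09184) = 0.51991
  L_B = (1/(0.4·√(2π)))·exp(−(1.4−1.8)²/(2·0.4²)) = 0.997356·exp(-0.50000) = 0.604927
Multiply by the mixture weights:
  w_A·L_A = 0.79 × 0.51991 = 0.410729
  w_B·L_B = 0.21 × 0.604927 = 0.127035
Sum: 0.410729 + 0.127035 = 0.537763
P(Class A | 1.4) ≈ 0.7638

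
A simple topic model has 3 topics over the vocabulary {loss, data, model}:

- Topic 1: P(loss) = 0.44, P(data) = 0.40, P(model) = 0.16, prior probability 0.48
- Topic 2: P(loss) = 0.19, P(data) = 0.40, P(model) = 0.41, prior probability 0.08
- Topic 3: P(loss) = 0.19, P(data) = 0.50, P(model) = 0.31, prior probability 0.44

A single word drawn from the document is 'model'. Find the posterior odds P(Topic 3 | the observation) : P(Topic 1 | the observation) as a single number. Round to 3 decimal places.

Only the two components matter; the odds are (P(Z=i) f_i(x)) / (P(Z=j) f_j(x)).
Evaluate each component's likelihood at the observed value:
  f_1 = P(model | comp) = 0.16
  f_2 = P(model | comp) = 0.41
  f_3 = P(model | comp) = 0.31
Odds = (0.44/0.48) × (0.31/0.16) = 0.916667 × 1.9375 ≈ 1.776

1.776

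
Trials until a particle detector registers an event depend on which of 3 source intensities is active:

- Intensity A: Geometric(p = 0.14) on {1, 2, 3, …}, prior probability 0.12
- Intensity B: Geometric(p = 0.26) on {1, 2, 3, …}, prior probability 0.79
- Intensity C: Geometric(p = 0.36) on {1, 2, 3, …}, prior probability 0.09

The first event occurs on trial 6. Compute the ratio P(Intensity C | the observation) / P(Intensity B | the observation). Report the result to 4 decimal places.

Since P(k|x) ∝ π_k f_k(x), the posterior odds are π_i f_i(x) / (π_j f_j(x)).
Evaluate each component's likelihood at the observed value:
  p_A = 0.14·(1−0.14)^5 = 0.14·0.470427 = 0.0658598
  p_B = 0.26·(1−0.26)^5 = 0.26·0.221901 = 0.0576942
  p_C = 0.36·(1−0.36)^5 = 0.36·0.107374 = 0.0386547
Odds = (0.09/0.79) × (0.0386547/0.0576942) = 0.113924 × 0.669993 ≈ 0.0763

0.0763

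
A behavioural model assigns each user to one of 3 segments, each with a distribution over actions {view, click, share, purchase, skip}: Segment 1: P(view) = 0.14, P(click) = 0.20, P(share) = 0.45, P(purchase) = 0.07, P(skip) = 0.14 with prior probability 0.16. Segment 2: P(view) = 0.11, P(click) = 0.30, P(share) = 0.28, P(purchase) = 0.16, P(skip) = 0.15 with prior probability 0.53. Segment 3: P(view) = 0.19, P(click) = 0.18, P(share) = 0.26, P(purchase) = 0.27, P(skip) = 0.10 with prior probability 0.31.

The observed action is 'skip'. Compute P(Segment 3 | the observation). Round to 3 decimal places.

Posterior ∝ prior × likelihood, so P(k | x) ∝ π_k f_k(x); normalise over all components.
Component likelihoods at x = 'skip':
  p_1 = P(skip | comp) = 0.14
  p_2 = P(skip | comp) = 0.15
  p_3 = P(skip | comp) = 0.10
Unnormalised posteriors:
  π_1·p_1 = 0.16 × 0.14 = 0.0224
  π_2·p_2 = 0.53 × 0.15 = 0.0795
  π_3·p_3 = 0.31 × 0.1 = 0.031
Evidence: 0.0224 + 0.0795 + 0.031 = 0.1329
So the posterior for Segment 3 is 0.031 / 0.1329 ≈ 0.233.

0.233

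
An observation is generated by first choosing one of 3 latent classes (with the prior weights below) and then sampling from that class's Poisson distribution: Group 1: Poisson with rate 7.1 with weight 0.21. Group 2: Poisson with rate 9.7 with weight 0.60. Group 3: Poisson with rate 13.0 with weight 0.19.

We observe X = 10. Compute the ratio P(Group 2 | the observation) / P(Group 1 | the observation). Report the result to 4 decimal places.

Posterior odds = (w_i f_i(x)) / (w_j f_j(x)); the normalising sum cancels.
Component likelihoods at x = 10:
  L_1 = e^(−7.1)·7.1^10/10! = 0.0740167
  L_2 = e^(−9.7)·9.7^10/10! = 0.124537
  L_3 = e^(−13.0)·13.0^10/10! = 0.0858702
Posterior odds = (w_2·L_2) / (w_1·L_1) = (0.60·0.124537) / (0.21·0.0740167) = 0.0747221 / 0.0155435 ≈ 4.8073

4.8073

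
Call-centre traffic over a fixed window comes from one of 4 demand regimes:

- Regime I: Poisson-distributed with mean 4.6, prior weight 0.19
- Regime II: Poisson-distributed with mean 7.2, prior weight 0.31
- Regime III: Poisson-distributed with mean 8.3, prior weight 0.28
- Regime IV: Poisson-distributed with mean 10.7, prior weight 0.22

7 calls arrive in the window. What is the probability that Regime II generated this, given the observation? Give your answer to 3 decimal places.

By Bayes' theorem, P(k | x) = π_k f_k(x) / Σ_j π_j f_j(x).
Poisson probabilities:
  L_I = e^(−4.6)·4.6^7/7! = 0.08692
  L_II = e^(−7.2)·7.2^7/7! = 0.148586
  L_III = e^(−8.3)·8.3^7/7! = 0.133805
  L_IV = e^(−10.7)·10.7^7/7! = 0.0718298
Multiply by the mixture weights:
  π_I·L_I = 0.19 × 0.08692 = 0.0165148
  π_II·L_II = 0.31 × 0.148586 = 0.0460615
  π_III·L_III = 0.28 × 0.133805 = 0.0374654
  π_IV·L_IV = 0.22 × 0.0718298 = 0.0158026
Marginal: 0.0165148 + 0.0460615 + 0.0374654 + 0.0158026 = 0.115844
P(Regime II | x) = 0.0460615 / 0.115844 ≈ 0.398

0.398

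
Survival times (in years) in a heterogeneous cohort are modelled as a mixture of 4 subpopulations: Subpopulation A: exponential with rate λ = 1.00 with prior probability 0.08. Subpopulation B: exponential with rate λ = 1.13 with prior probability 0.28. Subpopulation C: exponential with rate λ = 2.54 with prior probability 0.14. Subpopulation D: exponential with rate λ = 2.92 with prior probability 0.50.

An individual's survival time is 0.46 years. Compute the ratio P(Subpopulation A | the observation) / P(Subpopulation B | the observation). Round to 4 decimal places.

0.2684

Only the two components matter; the odds are (π_i f_i(x)) / (π_j f_j(x)).
Component likelihoods at x = 0.46 years:
  L_A = 0.631284
  L_B = 0.671943
  L_C = 0.789594
  L_D = 0.762147
Posterior odds = (π_A·L_A) / (π_B·L_B) = (0.08·0.631284) / (0.28·0.671943) = 0.0505027 / 0.188144 ≈ 0.2684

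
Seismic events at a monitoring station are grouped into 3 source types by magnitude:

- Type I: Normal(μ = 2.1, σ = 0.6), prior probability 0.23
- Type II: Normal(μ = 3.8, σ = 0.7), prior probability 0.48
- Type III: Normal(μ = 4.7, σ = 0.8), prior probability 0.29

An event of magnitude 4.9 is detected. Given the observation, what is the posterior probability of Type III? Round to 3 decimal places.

0.638

P(component k | x) = π_k·f_k(x) / marginal(x), where marginal(x) = Σ_j π_j·f_j(x).
Component likelihoods at x = 4.9:
  L_I = (1/(0.6·√(2π)))·exp(−(4.9−2.1)²/(2·0.6²)) = 0.664904·exp(-10.88889) = 1.24101e-05
  L_II = (1/(0.7·√(2π)))·exp(−(4.9−3.8)²/(2·0.7²)) = 0.569918·exp(-1.23469) = 0.165803
  L_III = (1/(0.8·√(2π)))·exp(−(4.9−4.7)²/(2·0.8²)) = 0.498678·exp(-0.03125) = 0.483335
Unnormalised posteriors:
  π_I·L_I = 0.23 × 1.24101e-05 = 2.85432e-06
  π_II·L_II = 0.48 × 0.165803 = 0.0795852
  π_III·L_III = 0.29 × 0.483335 = 0.140167
Sum: 2.85432e-06 + 0.0795852 + 0.140167 = 0.219755
So the posterior for Type III is 0.140167 / 0.219755 ≈ 0.638.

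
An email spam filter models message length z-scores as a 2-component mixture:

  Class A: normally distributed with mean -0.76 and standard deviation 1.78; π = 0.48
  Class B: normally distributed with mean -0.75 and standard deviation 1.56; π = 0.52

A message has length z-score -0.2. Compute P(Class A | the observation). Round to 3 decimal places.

By Bayes' theorem, P(k | x) = π_k f_k(x) / Σ_j π_j f_j(x).
Component likelihoods at x = -0.2:
  f_A = (1/(1.78·√(2π)))·exp(−(-0.2−-0.76)²/(2·1.78²)) = 0.224125·exp(-0.04949) = 0.213303
  f_B = (1/(1.56·√(2π)))·exp(−(-0.2−-0.75)²/(2·1.56²)) = 0.255732·exp(-0.06215) = 0.240322
Multiply by the mixture weights:
  π_A·f_A = 0.48 × 0.213303 = 0.102386
  π_B·f_B = 0.52 × 0.240322 = 0.124968
Denominator: 0.102386 + 0.124968 = 0.227353
So the posterior for Class A is 0.102386 / 0.227353 ≈ 0.450.

0.450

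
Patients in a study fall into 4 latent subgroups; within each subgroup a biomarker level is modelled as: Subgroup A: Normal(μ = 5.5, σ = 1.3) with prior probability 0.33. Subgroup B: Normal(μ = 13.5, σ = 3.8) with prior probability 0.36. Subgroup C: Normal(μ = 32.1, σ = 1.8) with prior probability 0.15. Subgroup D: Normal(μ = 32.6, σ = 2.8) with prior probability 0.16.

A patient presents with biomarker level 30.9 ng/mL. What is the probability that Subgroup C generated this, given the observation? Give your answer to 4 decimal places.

The responsibility of component k is π_k f_k(x) divided by Σ_j π_j f_j(x).
Evaluate each component's likelihood at the observed value:
  L_A = (1/(1.3·√(2π)))·exp(−(30.9−5.5)²/(2·1.3²)) = 0.306879·exp(-190.87574) = 3.8966e-84
  L_B = (1/(3.8·√(2π)))·exp(−(30.9−13.5)²/(2·3.8²)) = 0.104985·exp(-10.48338) = 2.93936e-06
  L_C = (1/(1.8·√(2π)))·exp(−(30.9−32.1)²/(2·1.8²)) = 0.221635·exp(-0.22222) = 0.177471
  L_D = (1/(2.8·√(2π)))·exp(−(30.9−32.6)²/(2·2.8²)) = 0.142479·exp(-0.18431) = 0.118497
Prior × likelihood for each component:
  π_A·L_A = 0.33 × 3.8966e-84 = 1.28588e-84
  π_B·L_B = 0.36 × 2.93936e-06 = 1.05817e-06
  π_C·L_C = 0.15 × 0.177471 = 0.0266207
  π_D·L_D = 0.16 × 0.118497 = 0.0189595
Evidence: 1.28588e-84 + 1.05817e-06 + 0.0266207 + 0.0189595 = 0.0455812
Responsibility of Subgroup C: 0.0266207 / 0.0455812 ≈ 0.5840

0.5840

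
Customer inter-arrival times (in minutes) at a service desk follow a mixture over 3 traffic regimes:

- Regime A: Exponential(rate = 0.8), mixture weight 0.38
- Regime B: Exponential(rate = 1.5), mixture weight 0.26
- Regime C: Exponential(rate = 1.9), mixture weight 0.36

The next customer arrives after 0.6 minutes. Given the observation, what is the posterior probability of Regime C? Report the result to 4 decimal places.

Posterior ∝ prior × likelihood, so P(k | x) ∝ w_k f_k(x); normalise over all components.
Component likelihoods at x = 0.6 minutes:
  p_A = 0.8·e^(−0.8·0.6) = 0.8·e^(−0.4800) = 0.495027
  p_B = 1.5·e^(−1.5·0.6) = 1.5·e^(−0.9000) = 0.609854
  p_C = 1.9·e^(−1.9·0.6) = 1.9·e^(−1.1400) = 0.607656
Prior × likelihood for each component:
  w_A·p_A = 0.38 × 0.495027 = 0.18811
  w_B·p_B = 0.26 × 0.609854 = 0.158562
  w_C·p_C = 0.36 × 0.607656 = 0.218756
Marginal: 0.18811 + 0.158562 + 0.218756 = 0.565429
Responsibility of Regime C: 0.218756 / 0.565429 ≈ 0.3869

0.3869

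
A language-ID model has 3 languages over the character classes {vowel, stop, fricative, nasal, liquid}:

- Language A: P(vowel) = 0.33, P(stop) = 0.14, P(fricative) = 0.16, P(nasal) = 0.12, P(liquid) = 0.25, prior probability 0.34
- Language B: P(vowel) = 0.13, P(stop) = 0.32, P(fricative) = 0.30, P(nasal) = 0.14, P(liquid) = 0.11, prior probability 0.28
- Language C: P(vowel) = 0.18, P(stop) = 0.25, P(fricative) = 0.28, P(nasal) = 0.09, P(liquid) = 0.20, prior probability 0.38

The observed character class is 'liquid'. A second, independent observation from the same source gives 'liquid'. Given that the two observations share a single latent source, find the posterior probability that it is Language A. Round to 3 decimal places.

0.533

The responsibility of component k is w_k f_k(x) divided by Σ_j w_j f_j(x).
Since both observations come from the same component, the likelihood for component k is f_k(x₁)·f_k(x₂).
  f_A = [0.25] × [0.25] = 0.0625
  f_B = [0.11] × [0.11] = 0.0121
  f_C = [0.2] × [0.2] = 0.04
Weight by the priors:
  w_A·f_A = 0.34 × 0.0625 = 0.02125
  w_B·f_B = 0.28 × 0.0121 = 0.003388
  w_C·f_C = 0.38 × 0.04 = 0.0152
Sum: 0.02125 + 0.003388 + 0.0152 = 0.039838
P(Language A | x₁, x₂) ≈ 0.533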